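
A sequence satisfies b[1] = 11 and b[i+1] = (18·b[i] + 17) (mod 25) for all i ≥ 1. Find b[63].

12

b[1] = 11; b[2] = 15; b[3] = 12; b[4] = 8; b[5] = 11.
Since b[5] = b[1] = 11, the sequence is periodic with period 4.
So b[63] = b[1 + ((63-1) mod 4)] = b[3] = 12.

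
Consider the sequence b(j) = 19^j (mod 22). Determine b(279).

b(0) = 1; b(1) = 19; b(2) = 9; b(3) = 17; b(4) = 15; b(5) = 21; b(6) = 3; b(7) = 13; b(8) = 5; b(9) = 7; b(10) = 1.
The sequence repeats with period 10.
So b(279) = b(0 + ((279-0) mod 10)) = b(9) = 7.

7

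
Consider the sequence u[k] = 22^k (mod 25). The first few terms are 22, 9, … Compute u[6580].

Listing terms: u[1] = 22, u[2] = 9, u[3] = 23, u[4] = 6, u[5] = 7, u[6] = 4, u[7] = 13, u[8] = 11, u[9] = 17, u[10] = 24, u[11] = 3, u[12] = 16, u[13] = 2, u[14] = 19, u[15] = 18, u[16] = 21, u[17] = 12, u[18] = 14, u[19] = 8, u[20] = 1, u[21] = 22.
The sequence repeats with period 20.
So u[6580] = u[1 + ((6580-1) mod 20)] = u[20] = 1.

1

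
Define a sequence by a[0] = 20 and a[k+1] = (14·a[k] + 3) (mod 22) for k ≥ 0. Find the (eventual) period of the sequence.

Listing terms: a[0] = 20, a[1] = 19, a[2] = 5, a[3] = 7, a[4] = 13, a[5] = 9, a[6] = 19.
Since a[6] = a[1] = 19, the sequence is eventually periodic: after a pre-period of length 1 it cycles with period 5.

5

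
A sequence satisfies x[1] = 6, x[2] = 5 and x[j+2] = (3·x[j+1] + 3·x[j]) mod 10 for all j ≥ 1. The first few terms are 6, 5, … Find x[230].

Listing terms: x[1] = 6,  x[2] = 5,  x[3] = 3,  x[4] = 4,  x[5] = 1,  x[6] = 5,  x[7] = 8,  x[8] = 9,  x[9] = 1,  x[10] = 0,  x[11] = 3,  x[12] = 9,  x[13] = 6,  x[14] = 5.
Since (x[13], x[14]) = (x[1], x[2]) = (6, 5) (two consecutive terms determine the rest), the sequence is periodic with period 12.
(230 - 1) mod 12 = 1, so x[230] = x[2] = 5.

5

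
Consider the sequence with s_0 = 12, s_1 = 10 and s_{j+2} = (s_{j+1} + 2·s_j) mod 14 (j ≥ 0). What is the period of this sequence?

Listing terms: s_0 = 12,  s_1 = 10,  s_2 = 6,  s_3 = 12,  s_4 = 10.
Since (s_3, s_4) = (s_0, s_1) = (12, 10) (two consecutive terms determine the rest), the sequence is periodic with period 3.

3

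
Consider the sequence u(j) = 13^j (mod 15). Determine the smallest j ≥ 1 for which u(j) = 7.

3

We have u(0) = 1, u(1) = 13, u(2) = 4, u(3) = 7, u(4) = 1.
Since u(4) = u(0) = 1, the sequence is periodic with period 4.
The value 7 first appears (with j ≥ 1) at u(3).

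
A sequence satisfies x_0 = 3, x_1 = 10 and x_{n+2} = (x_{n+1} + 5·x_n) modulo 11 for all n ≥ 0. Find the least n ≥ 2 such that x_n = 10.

We have x_0 = 3, x_1 = 10, x_2 = 3, x_3 = 9, x_4 = 2, x_5 = 3, x_6 = 2, x_7 = 6, x_8 = 5, x_9 = 2, x_{10} = 5, x_{11} = 4, x_{12} = 7, x_{13} = 5, x_{14} = 7, x_{15} = 10, x_{16} = 1, x_{17} = 7, x_{18} = 1, x_{19} = 3, x_{20} = 8, x_{21} = 1, x_{22} = 8, x_{23} = 2, x_{24} = 9, x_{25} = 8, x_{26} = 9, x_{27} = 5, x_{28} = 6, x_{29} = 9, x_{30} = 6, x_{31} = 7, x_{32} = 4, x_{33} = 6, x_{34} = 4, x_{35} = 1, x_{36} = 10, x_{37} = 4, x_{38} = 10, x_{39} = 8, x_{40} = 3, x_{41} = 10.
The sequence repeats with period 40.
The value 10 first appears (with n ≥ 2) at x_{15}.

15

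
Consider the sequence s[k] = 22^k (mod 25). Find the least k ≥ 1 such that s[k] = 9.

We have s[0] = 1,  s[1] = 22,  s[2] = 9,  s[3] = 23,  s[4] = 6,  s[5] = 7,  s[6] = 4,  s[7] = 13,  s[8] = 11,  s[9] = 17,  s[10] = 24,  s[11] = 3,  s[12] = 16,  s[13] = 2,  s[14] = 19,  s[15] = 18,  s[16] = 21,  s[17] = 12,  s[18] = 14,  s[19] = 8,  s[20] = 1.
The sequence repeats with period 20.
The value 9 first appears (with k ≥ 1) at s[2].

2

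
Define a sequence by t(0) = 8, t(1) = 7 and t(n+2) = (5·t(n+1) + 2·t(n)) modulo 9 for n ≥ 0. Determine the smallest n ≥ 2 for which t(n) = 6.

2

Listing terms: t(0) = 8; t(1) = 7; t(2) = 6; t(3) = 8; t(4) = 7.
Since (t(3), t(4)) = (t(0), t(1)) = (8, 7) (two consecutive terms determine the rest), the sequence is periodic with period 3.
The value 6 first appears (with n ≥ 2) at t(2).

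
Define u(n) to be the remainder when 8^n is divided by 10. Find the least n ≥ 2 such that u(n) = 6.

4

We have u(1) = 8, u(2) = 4, u(3) = 2, u(4) = 6, u(5) = 8.
The sequence repeats with period 4.
The value 6 first appears (with n ≥ 2) at u(4).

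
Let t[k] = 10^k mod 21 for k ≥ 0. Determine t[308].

Listing terms: t[0] = 1, t[1] = 10, t[2] = 16, t[3] = 13, t[4] = 4, t[5] = 19, t[6] = 1.
The sequence repeats with period 6.
(308 - 0) mod 6 = 2, so t[308] = t[2] = 16.

16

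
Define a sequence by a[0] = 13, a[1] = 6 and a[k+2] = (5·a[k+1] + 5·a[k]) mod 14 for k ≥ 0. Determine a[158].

3

a[0] = 13; a[1] = 6; a[2] = 11; a[3] = 1; a[4] = 4; a[5] = 11; a[6] = 5; a[7] = 10; a[8] = 5; a[9] = 5; a[10] = 8; a[11] = 9; a[12] = 1; a[13] = 8; a[14] = 3; a[15] = 13; a[16] = 10; a[17] = 3; a[18] = 9; a[19] = 4; a[20] = 9; a[21] = 9; a[22] = 6; a[23] = 5; a[24] = 13; a[25] = 6.
Since (a[24], a[25]) = (a[0], a[1]) = (13, 6) (two consecutive terms determine the rest), the sequence is periodic with period 24.
(158 - 0) mod 24 = 14, so a[158] = a[14] = 3.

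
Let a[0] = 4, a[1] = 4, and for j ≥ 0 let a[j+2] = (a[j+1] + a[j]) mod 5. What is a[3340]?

a[0] = 4, a[1] = 4, a[2] = 3, a[3] = 2, a[4] = 0, a[5] = 2, a[6] = 2, a[7] = 4, a[8] = 1, a[9] = 0, a[10] = 1, a[11] = 1, a[12] = 2, a[13] = 3, a[14] = 0, a[15] = 3, a[16] = 3, a[17] = 1, a[18] = 4, a[19] = 0, a[20] = 4, a[21] = 4.
Since (a[20], a[21]) = (a[0], a[1]) = (4, 4) (two consecutive terms determine the rest), the sequence is periodic with period 20.
(3340 - 0) mod 20 = 0, so a[3340] = a[0] = 4.

4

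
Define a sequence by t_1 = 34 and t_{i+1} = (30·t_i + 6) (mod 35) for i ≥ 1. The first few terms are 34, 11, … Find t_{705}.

Computing terms: t_1 = 34,  t_2 = 11,  t_3 = 21,  t_4 = 6,  t_5 = 11.
Since t_5 = t_2 = 11, the sequence is eventually periodic: after a pre-period of length 1 it cycles with period 3.
For i ≥ 2, t_i depends only on (i - 2) mod 3. (705 - 2) mod 3 = 1, so t_{705} = t_3 = 21.

21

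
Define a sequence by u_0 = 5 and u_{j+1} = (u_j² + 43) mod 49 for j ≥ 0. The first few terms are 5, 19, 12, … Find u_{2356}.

We have u_0 = 5; u_1 = 19; u_2 = 12; u_3 = 40; u_4 = 26; u_5 = 33; u_6 = 5.
Since u_6 = u_0 = 5, the sequence is periodic with period 6.
(2356 - 0) mod 6 = 4, so u_{2356} = u_4 = 26.

26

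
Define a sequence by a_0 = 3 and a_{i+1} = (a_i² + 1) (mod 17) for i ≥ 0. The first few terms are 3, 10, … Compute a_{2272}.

Computing terms: a_0 = 3,  a_1 = 10,  a_2 = 16,  a_3 = 2,  a_4 = 5,  a_5 = 9,  a_6 = 14,  a_7 = 10.
Since a_7 = a_1 = 10, the sequence is eventually periodic: after a pre-period of length 1 it cycles with period 6.
For i ≥ 1, a_i depends only on (i - 1) mod 6. (2272 - 1) mod 6 = 3, so a_{2272} = a_4 = 5.

5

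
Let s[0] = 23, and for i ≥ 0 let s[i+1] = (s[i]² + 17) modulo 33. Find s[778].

17

s[0] = 23,  s[1] = 18,  s[2] = 11,  s[3] = 6,  s[4] = 20,  s[5] = 21,  s[6] = 29,  s[7] = 0,  s[8] = 17,  s[9] = 9,  s[10] = 32,  s[11] = 18.
Since s[11] = s[1] = 18, the sequence is eventually periodic: after a pre-period of length 1 it cycles with period 10.
For i ≥ 1, s[i] depends only on (i - 1) mod 10. (778 - 1) mod 10 = 7, so s[778] = s[8] = 17.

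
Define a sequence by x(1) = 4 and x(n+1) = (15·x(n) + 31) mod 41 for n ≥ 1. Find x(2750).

39

We have x(1) = 4,  x(2) = 9,  x(3) = 2,  x(4) = 20,  x(5) = 3,  x(6) = 35,  x(7) = 23,  x(8) = 7,  x(9) = 13,  x(10) = 21,  x(11) = 18,  x(12) = 14,  x(13) = 36,  x(14) = 38,  x(15) = 27,  x(16) = 26,  x(17) = 11,  x(18) = 32,  x(19) = 19,  x(20) = 29,  x(21) = 15,  x(22) = 10,  x(23) = 17,  x(24) = 40,  x(25) = 16,  x(26) = 25,  x(27) = 37,  x(28) = 12,  x(29) = 6,  x(30) = 39,  x(31) = 1,  x(32) = 5,  x(33) = 24,  x(34) = 22,  x(35) = 33,  x(36) = 34,  x(37) = 8,  x(38) = 28,  x(39) = 0,  x(40) = 31,  x(41) = 4.
The sequence repeats with period 40.
(2750 - 1) mod 40 = 29, so x(2750) = x(30) = 39.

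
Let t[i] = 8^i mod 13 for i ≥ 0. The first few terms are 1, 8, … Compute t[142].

12

Listing terms: t[0] = 1; t[1] = 8; t[2] = 12; t[3] = 5; t[4] = 1.
The sequence repeats with period 4.
(142 - 0) mod 4 = 2, so t[142] = t[2] = 12.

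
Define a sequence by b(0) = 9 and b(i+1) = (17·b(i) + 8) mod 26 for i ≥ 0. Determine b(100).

Computing terms: b(0) = 9, b(1) = 5, b(2) = 15, b(3) = 3, b(4) = 7, b(5) = 23, b(6) = 9.
Since b(6) = b(0) = 9, the sequence is periodic with period 6.
(100 - 0) mod 6 = 4, so b(100) = b(4) = 7.

7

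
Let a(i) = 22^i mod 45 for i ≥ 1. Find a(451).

Listing terms: a(1) = 22, a(2) = 34, a(3) = 28, a(4) = 31, a(5) = 7, a(6) = 19, a(7) = 13, a(8) = 16, a(9) = 37, a(10) = 4, a(11) = 43, a(12) = 1, a(13) = 22.
The sequence repeats with period 12.
So a(451) = a(1 + ((451-1) mod 12)) = a(7) = 13.

13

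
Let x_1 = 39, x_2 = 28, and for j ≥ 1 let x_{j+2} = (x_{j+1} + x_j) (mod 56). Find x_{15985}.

Computing terms: x_1 = 39,  x_2 = 28,  x_3 = 11,  x_4 = 39,  x_5 = 50,  x_6 = 33,  x_7 = 27,  x_8 = 4,  x_9 = 31,  x_{10} = 35,  x_{11} = 10,  x_{12} = 45,  x_{13} = 55,  x_{14} = 44,  x_{15} = 43,  x_{16} = 31,  x_{17} = 18,  x_{18} = 49,  x_{19} = 11,  x_{20} = 4,  x_{21} = 15,  x_{22} = 19,  x_{23} = 34,  x_{24} = 53,  x_{25} = 31,  x_{26} = 28,  x_{27} = 3,  x_{28} = 31,  x_{29} = 34,  x_{30} = 9,  x_{31} = 43,  x_{32} = 52,  x_{33} = 39,  x_{34} = 35,  x_{35} = 18,  x_{36} = 53,  x_{37} = 15,  x_{38} = 12,  x_{39} = 27,  x_{40} = 39,  x_{41} = 10,  x_{42} = 49,  x_{43} = 3,  x_{44} = 52,  x_{45} = 55,  x_{46} = 51,  x_{47} = 50,  x_{48} = 45,  x_{49} = 39,  x_{50} = 28.
The sequence repeats with period 48.
So x_{15985} = x_{1 + ((15985-1) mod 48)} = x_1 = 39.

39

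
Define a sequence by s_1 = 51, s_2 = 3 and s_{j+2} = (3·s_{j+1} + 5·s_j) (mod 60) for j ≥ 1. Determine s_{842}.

3

s_1 = 51; s_2 = 3; s_3 = 24; s_4 = 27; s_5 = 21; s_6 = 18; s_7 = 39; s_8 = 27; s_9 = 36; s_{10} = 3; s_{11} = 9; s_{12} = 42; s_{13} = 51; s_{14} = 3.
Since (s_{13}, s_{14}) = (s_1, s_2) = (51, 3) (two consecutive terms determine the rest), the sequence is periodic with period 12.
(842 - 1) mod 12 = 1, so s_{842} = s_2 = 3.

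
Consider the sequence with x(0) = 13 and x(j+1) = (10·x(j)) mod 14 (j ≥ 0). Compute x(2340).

Computing terms: x(0) = 13, x(1) = 4, x(2) = 12, x(3) = 8, x(4) = 10, x(5) = 2, x(6) = 6, x(7) = 4.
Since x(7) = x(1) = 4, the sequence is eventually periodic: after a pre-period of length 1 it cycles with period 6.
For j ≥ 1, x(j) depends only on (j - 1) mod 6. (2340 - 1) mod 6 = 5, so x(2340) = x(6) = 6.

6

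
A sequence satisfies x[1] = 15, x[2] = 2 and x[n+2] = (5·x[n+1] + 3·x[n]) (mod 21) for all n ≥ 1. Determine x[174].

20

We have x[1] = 15, x[2] = 2, x[3] = 13, x[4] = 8, x[5] = 16, x[6] = 20, x[7] = 1, x[8] = 2, x[9] = 13.
Since (x[8], x[9]) = (x[2], x[3]) = (2, 13) (two consecutive terms determine the rest), the sequence is eventually periodic: after a pre-period of length 1 it cycles with period 6.
For n ≥ 2, x[n] depends only on (n - 2) mod 6. (174 - 2) mod 6 = 4, so x[174] = x[6] = 20.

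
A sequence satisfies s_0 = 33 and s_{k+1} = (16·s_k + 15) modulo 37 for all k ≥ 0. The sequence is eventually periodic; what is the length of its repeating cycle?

9

Listing terms: s_0 = 33, s_1 = 25, s_2 = 8, s_3 = 32, s_4 = 9, s_5 = 11, s_6 = 6, s_7 = 0, s_8 = 15, s_9 = 33.
The sequence repeats with period 9.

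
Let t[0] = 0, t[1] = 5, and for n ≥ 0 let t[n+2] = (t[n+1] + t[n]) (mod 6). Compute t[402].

t[0] = 0,  t[1] = 5,  t[2] = 5,  t[3] = 4,  t[4] = 3,  t[5] = 1,  t[6] = 4,  t[7] = 5,  t[8] = 3,  t[9] = 2,  t[10] = 5,  t[11] = 1,  t[12] = 0,  t[13] = 1,  t[14] = 1,  t[15] = 2,  t[16] = 3,  t[17] = 5,  t[18] = 2,  t[19] = 1,  t[20] = 3,  t[21] = 4,  t[22] = 1,  t[23] = 5,  t[24] = 0,  t[25] = 5.
Since (t[24], t[25]) = (t[0], t[1]) = (0, 5) (two consecutive terms determine the rest), the sequence is periodic with period 24.
(402 - 0) mod 24 = 18, so t[402] = t[18] = 2.

2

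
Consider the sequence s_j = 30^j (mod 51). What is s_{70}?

Computing terms: s_0 = 1; s_1 = 30; s_2 = 33; s_3 = 21; s_4 = 18; s_5 = 30.
Since s_5 = s_1 = 30, the sequence is eventually periodic: after a pre-period of length 1 it cycles with period 4.
For j ≥ 1, s_j depends only on (j - 1) mod 4. (70 - 1) mod 4 = 1, so s_{70} = s_2 = 33.

33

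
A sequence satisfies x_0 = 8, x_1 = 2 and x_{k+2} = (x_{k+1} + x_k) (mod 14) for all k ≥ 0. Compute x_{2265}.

12

We have x_0 = 8; x_1 = 2; x_2 = 10; x_3 = 12; x_4 = 8; x_5 = 6; x_6 = 0; x_7 = 6; x_8 = 6; x_9 = 12; x_{10} = 4; x_{11} = 2; x_{12} = 6; x_{13} = 8; x_{14} = 0; x_{15} = 8; x_{16} = 8; x_{17} = 2.
Since (x_{16}, x_{17}) = (x_0, x_1) = (8, 2) (two consecutive terms determine the rest), the sequence is periodic with period 16.
So x_{2265} = x_{0 + ((2265-0) mod 16)} = x_9 = 12.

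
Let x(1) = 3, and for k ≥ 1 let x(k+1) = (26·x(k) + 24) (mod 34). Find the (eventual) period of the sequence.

8

Listing terms: x(1) = 3, x(2) = 0, x(3) = 24, x(4) = 2, x(5) = 8, x(6) = 28, x(7) = 4, x(8) = 26, x(9) = 20, x(10) = 0.
Since x(10) = x(2) = 0, the sequence is eventually periodic: after a pre-period of length 1 it cycles with period 8.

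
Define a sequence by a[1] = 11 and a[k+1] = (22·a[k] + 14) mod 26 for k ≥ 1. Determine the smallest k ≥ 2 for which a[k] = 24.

4

Listing terms: a[1] = 11; a[2] = 22; a[3] = 4; a[4] = 24; a[5] = 22.
Since a[5] = a[2] = 22, the sequence is eventually periodic: after a pre-period of length 1 it cycles with period 3.
The value 24 first appears (with k ≥ 2) at a[4].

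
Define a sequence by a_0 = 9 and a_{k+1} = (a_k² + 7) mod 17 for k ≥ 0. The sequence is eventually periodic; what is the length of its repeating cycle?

3

Computing terms: a_0 = 9,  a_1 = 3,  a_2 = 16,  a_3 = 8,  a_4 = 3.
Since a_4 = a_1 = 3, the sequence is eventually periodic: after a pre-period of length 1 it cycles with period 3.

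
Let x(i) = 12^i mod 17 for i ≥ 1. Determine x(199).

7

We have x(1) = 12,  x(2) = 8,  x(3) = 11,  x(4) = 13,  x(5) = 3,  x(6) = 2,  x(7) = 7,  x(8) = 16,  x(9) = 5,  x(10) = 9,  x(11) = 6,  x(12) = 4,  x(13) = 14,  x(14) = 15,  x(15) = 10,  x(16) = 1,  x(17) = 12.
Since x(17) = x(1) = 12, the sequence is periodic with period 16.
(199 - 1) mod 16 = 6, so x(199) = x(7) = 7.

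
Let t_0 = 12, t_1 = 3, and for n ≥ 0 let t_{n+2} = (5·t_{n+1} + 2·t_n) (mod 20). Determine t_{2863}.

9

We have t_0 = 12,  t_1 = 3,  t_2 = 19,  t_3 = 1,  t_4 = 3,  t_5 = 17,  t_6 = 11,  t_7 = 9,  t_8 = 7,  t_9 = 13,  t_{10} = 19,  t_{11} = 1.
Since (t_{10}, t_{11}) = (t_2, t_3) = (19, 1) (two consecutive terms determine the rest), the sequence is eventually periodic: after a pre-period of length 2 it cycles with period 8.
For n ≥ 2, t_n depends only on (n - 2) mod 8. (2863 - 2) mod 8 = 5, so t_{2863} = t_7 = 9.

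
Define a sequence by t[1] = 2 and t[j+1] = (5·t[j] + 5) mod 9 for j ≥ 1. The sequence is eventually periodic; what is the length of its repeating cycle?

6

t[1] = 2, t[2] = 6, t[3] = 8, t[4] = 0, t[5] = 5, t[6] = 3, t[7] = 2.
The sequence repeats with period 6.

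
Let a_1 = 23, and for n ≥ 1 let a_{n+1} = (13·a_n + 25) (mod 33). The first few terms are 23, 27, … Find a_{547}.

11

a_1 = 23,  a_2 = 27,  a_3 = 13,  a_4 = 29,  a_5 = 6,  a_6 = 4,  a_7 = 11,  a_8 = 3,  a_9 = 31,  a_{10} = 32,  a_{11} = 12,  a_{12} = 16,  a_{13} = 2,  a_{14} = 18,  a_{15} = 28,  a_{16} = 26,  a_{17} = 0,  a_{18} = 25,  a_{19} = 20,  a_{20} = 21,  a_{21} = 1,  a_{22} = 5,  a_{23} = 24,  a_{24} = 7,  a_{25} = 17,  a_{26} = 15,  a_{27} = 22,  a_{28} = 14,  a_{29} = 9,  a_{30} = 10,  a_{31} = 23.
The sequence repeats with period 30.
So a_{547} = a_{1 + ((547-1) mod 30)} = a_7 = 11.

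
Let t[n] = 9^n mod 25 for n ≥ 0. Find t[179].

14

We have t[0] = 1; t[1] = 9; t[2] = 6; t[3] = 4; t[4] = 11; t[5] = 24; t[6] = 16; t[7] = 19; t[8] = 21; t[9] = 14; t[10] = 1.
The sequence repeats with period 10.
So t[179] = t[0 + ((179-0) mod 10)] = t[9] = 14.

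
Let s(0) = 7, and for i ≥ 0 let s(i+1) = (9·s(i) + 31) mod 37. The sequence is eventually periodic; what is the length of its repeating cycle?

9

s(0) = 7,  s(1) = 20,  s(2) = 26,  s(3) = 6,  s(4) = 11,  s(5) = 19,  s(6) = 17,  s(7) = 36,  s(8) = 22,  s(9) = 7.
The sequence repeats with period 9.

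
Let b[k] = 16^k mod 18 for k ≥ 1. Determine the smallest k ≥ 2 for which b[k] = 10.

Listing terms: b[1] = 16; b[2] = 4; b[3] = 10; b[4] = 16.
Since b[4] = b[1] = 16, the sequence is periodic with period 3.
The value 10 first appears (with k ≥ 2) at b[3].

3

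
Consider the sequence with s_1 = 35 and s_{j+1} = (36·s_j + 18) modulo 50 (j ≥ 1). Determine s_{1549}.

Listing terms: s_1 = 35,  s_2 = 28,  s_3 = 26,  s_4 = 4,  s_5 = 12,  s_6 = 0,  s_7 = 18,  s_8 = 16,  s_9 = 44,  s_{10} = 2,  s_{11} = 40,  s_{12} = 8,  s_{13} = 6,  s_{14} = 34,  s_{15} = 42,  s_{16} = 30,  s_{17} = 48,  s_{18} = 46,  s_{19} = 24,  s_{20} = 32,  s_{21} = 20,  s_{22} = 38,  s_{23} = 36,  s_{24} = 14,  s_{25} = 22,  s_{26} = 10,  s_{27} = 28.
Since s_{27} = s_2 = 28, the sequence is eventually periodic: after a pre-period of length 1 it cycles with period 25.
For j ≥ 2, s_j depends only on (j - 2) mod 25. (1549 - 2) mod 25 = 22, so s_{1549} = s_{24} = 14.

14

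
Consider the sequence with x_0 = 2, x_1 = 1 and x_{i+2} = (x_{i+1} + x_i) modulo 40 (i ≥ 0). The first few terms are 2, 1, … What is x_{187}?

We have x_0 = 2, x_1 = 1, x_2 = 3, x_3 = 4, x_4 = 7, x_5 = 11, x_6 = 18, x_7 = 29, x_8 = 7, x_9 = 36, x_{10} = 3, x_{11} = 39, x_{12} = 2, x_{13} = 1.
Since (x_{12}, x_{13}) = (x_0, x_1) = (2, 1) (two consecutive terms determine the rest), the sequence is periodic with period 12.
(187 - 0) mod 12 = 7, so x_{187} = x_7 = 29.

29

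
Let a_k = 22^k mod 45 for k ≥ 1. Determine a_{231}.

28

a_1 = 22, a_2 = 34, a_3 = 28, a_4 = 31, a_5 = 7, a_6 = 19, a_7 = 13, a_8 = 16, a_9 = 37, a_{10} = 4, a_{11} = 43, a_{12} = 1, a_{13} = 22.
The sequence repeats with period 12.
So a_{231} = a_{1 + ((231-1) mod 12)} = a_3 = 28.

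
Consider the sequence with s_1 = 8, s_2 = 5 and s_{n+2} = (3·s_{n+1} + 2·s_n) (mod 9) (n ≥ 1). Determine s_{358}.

5

Computing terms: s_1 = 8, s_2 = 5, s_3 = 4, s_4 = 4, s_5 = 2, s_6 = 5, s_7 = 1, s_8 = 4, s_9 = 5, s_{10} = 5, s_{11} = 7, s_{12} = 4, s_{13} = 8, s_{14} = 5.
The sequence repeats with period 12.
So s_{358} = s_{1 + ((358-1) mod 12)} = s_{10} = 5.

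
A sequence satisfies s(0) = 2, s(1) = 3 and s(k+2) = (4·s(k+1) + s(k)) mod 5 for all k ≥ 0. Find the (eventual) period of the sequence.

We have s(0) = 2; s(1) = 3; s(2) = 4; s(3) = 4; s(4) = 0; s(5) = 4; s(6) = 1; s(7) = 3; s(8) = 3; s(9) = 0; s(10) = 3; s(11) = 2; s(12) = 1; s(13) = 1; s(14) = 0; s(15) = 1; s(16) = 4; s(17) = 2; s(18) = 2; s(19) = 0; s(20) = 2; s(21) = 3.
The sequence repeats with period 20.

20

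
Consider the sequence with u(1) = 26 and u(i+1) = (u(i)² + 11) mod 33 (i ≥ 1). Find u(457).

26

We have u(1) = 26; u(2) = 27; u(3) = 14; u(4) = 9; u(5) = 26.
The sequence repeats with period 4.
So u(457) = u(1 + ((457-1) mod 4)) = u(1) = 26.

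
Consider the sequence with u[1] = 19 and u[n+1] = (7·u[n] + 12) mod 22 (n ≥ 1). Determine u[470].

1

Computing terms: u[1] = 19,  u[2] = 13,  u[3] = 15,  u[4] = 7,  u[5] = 17,  u[6] = 21,  u[7] = 5,  u[8] = 3,  u[9] = 11,  u[10] = 1,  u[11] = 19.
Since u[11] = u[1] = 19, the sequence is periodic with period 10.
(470 - 1) mod 10 = 9, so u[470] = u[10] = 1.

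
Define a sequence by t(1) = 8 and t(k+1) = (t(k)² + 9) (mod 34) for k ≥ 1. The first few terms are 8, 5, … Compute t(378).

t(1) = 8; t(2) = 5; t(3) = 0; t(4) = 9; t(5) = 22; t(6) = 17; t(7) = 26; t(8) = 5.
Since t(8) = t(2) = 5, the sequence is eventually periodic: after a pre-period of length 1 it cycles with period 6.
For k ≥ 2, t(k) depends only on (k - 2) mod 6. (378 - 2) mod 6 = 4, so t(378) = t(6) = 17.

17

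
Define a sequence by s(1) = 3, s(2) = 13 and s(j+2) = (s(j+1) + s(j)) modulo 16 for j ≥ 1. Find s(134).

5

Computing terms: s(1) = 3, s(2) = 13, s(3) = 0, s(4) = 13, s(5) = 13, s(6) = 10, s(7) = 7, s(8) = 1, s(9) = 8, s(10) = 9, s(11) = 1, s(12) = 10, s(13) = 11, s(14) = 5, s(15) = 0, s(16) = 5, s(17) = 5, s(18) = 10, s(19) = 15, s(20) = 9, s(21) = 8, s(22) = 1, s(23) = 9, s(24) = 10, s(25) = 3, s(26) = 13.
Since (s(25), s(26)) = (s(1), s(2)) = (3, 13) (two consecutive terms determine the rest), the sequence is periodic with period 24.
(134 - 1) mod 24 = 13, so s(134) = s(14) = 5.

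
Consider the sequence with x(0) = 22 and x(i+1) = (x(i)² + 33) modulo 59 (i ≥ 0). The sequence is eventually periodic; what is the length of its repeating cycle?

9

x(0) = 22, x(1) = 45, x(2) = 52, x(3) = 23, x(4) = 31, x(5) = 50, x(6) = 55, x(7) = 49, x(8) = 15, x(9) = 22.
Since x(9) = x(0) = 22, the sequence is periodic with period 9.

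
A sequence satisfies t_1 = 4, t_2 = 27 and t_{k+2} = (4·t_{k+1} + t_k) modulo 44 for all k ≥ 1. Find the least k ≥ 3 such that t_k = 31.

6

t_1 = 4, t_2 = 27, t_3 = 24, t_4 = 35, t_5 = 32, t_6 = 31, t_7 = 24, t_8 = 39, t_9 = 4, t_{10} = 11, t_{11} = 4, t_{12} = 27.
Since (t_{11}, t_{12}) = (t_1, t_2) = (4, 27) (two consecutive terms determine the rest), the sequence is periodic with period 10.
The value 31 first appears (with k ≥ 3) at t_6.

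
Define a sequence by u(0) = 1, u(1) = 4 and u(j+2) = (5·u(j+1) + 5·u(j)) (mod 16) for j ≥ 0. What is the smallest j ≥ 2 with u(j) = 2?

We have u(0) = 1; u(1) = 4; u(2) = 9; u(3) = 1; u(4) = 2; u(5) = 15; u(6) = 5; u(7) = 4; u(8) = 13; u(9) = 5; u(10) = 10; u(11) = 11; u(12) = 9; u(13) = 4; u(14) = 1; u(15) = 9; u(16) = 2; u(17) = 7; u(18) = 13; u(19) = 4; u(20) = 5; u(21) = 13; u(22) = 10; u(23) = 3; u(24) = 1; u(25) = 4.
Since (u(24), u(25)) = (u(0), u(1)) = (1, 4) (two consecutive terms determine the rest), the sequence is periodic with period 24.
The value 2 first appears (with j ≥ 2) at u(4).

4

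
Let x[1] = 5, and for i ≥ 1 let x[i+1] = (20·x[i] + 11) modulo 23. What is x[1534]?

16

Listing terms: x[1] = 5,  x[2] = 19,  x[3] = 0,  x[4] = 11,  x[5] = 1,  x[6] = 8,  x[7] = 10,  x[8] = 4,  x[9] = 22,  x[10] = 14,  x[11] = 15,  x[12] = 12,  x[13] = 21,  x[14] = 17,  x[15] = 6,  x[16] = 16,  x[17] = 9,  x[18] = 7,  x[19] = 13,  x[20] = 18,  x[21] = 3,  x[22] = 2,  x[23] = 5.
The sequence repeats with period 22.
So x[1534] = x[1 + ((1534-1) mod 22)] = x[16] = 16.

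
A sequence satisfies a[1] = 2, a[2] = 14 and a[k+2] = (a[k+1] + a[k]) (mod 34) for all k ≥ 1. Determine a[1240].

Listing terms: a[1] = 2, a[2] = 14, a[3] = 16, a[4] = 30, a[5] = 12, a[6] = 8, a[7] = 20, a[8] = 28, a[9] = 14, a[10] = 8, a[11] = 22, a[12] = 30, a[13] = 18, a[14] = 14, a[15] = 32, a[16] = 12, a[17] = 10, a[18] = 22, a[19] = 32, a[20] = 20, a[21] = 18, a[22] = 4, a[23] = 22, a[24] = 26, a[25] = 14, a[26] = 6, a[27] = 20, a[28] = 26, a[29] = 12, a[30] = 4, a[31] = 16, a[32] = 20, a[33] = 2, a[34] = 22, a[35] = 24, a[36] = 12, a[37] = 2, a[38] = 14.
The sequence repeats with period 36.
(1240 - 1) mod 36 = 15, so a[1240] = a[16] = 12.

12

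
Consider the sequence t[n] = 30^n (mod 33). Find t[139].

t[1] = 30, t[2] = 9, t[3] = 6, t[4] = 15, t[5] = 21, t[6] = 3, t[7] = 24, t[8] = 27, t[9] = 18, t[10] = 12, t[11] = 30.
The sequence repeats with period 10.
(139 - 1) mod 10 = 8, so t[139] = t[9] = 18.

18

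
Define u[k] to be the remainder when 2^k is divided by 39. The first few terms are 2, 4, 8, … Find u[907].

11

Computing terms: u[1] = 2, u[2] = 4, u[3] = 8, u[4] = 16, u[5] = 32, u[6] = 25, u[7] = 11, u[8] = 22, u[9] = 5, u[10] = 10, u[11] = 20, u[12] = 1, u[13] = 2.
The sequence repeats with period 12.
So u[907] = u[1 + ((907-1) mod 12)] = u[7] = 11.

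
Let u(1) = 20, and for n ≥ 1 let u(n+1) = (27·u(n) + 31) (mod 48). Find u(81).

Computing terms: u(1) = 20,  u(2) = 43,  u(3) = 40,  u(4) = 7,  u(5) = 28,  u(6) = 19,  u(7) = 16,  u(8) = 31,  u(9) = 4,  u(10) = 43.
Since u(10) = u(2) = 43, the sequence is eventually periodic: after a pre-period of length 1 it cycles with period 8.
For n ≥ 2, u(n) depends only on (n - 2) mod 8. (81 - 2) mod 8 = 7, so u(81) = u(9) = 4.

4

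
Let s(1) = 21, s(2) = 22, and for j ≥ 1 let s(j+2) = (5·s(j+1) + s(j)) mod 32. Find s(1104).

Computing terms: s(1) = 21; s(2) = 22; s(3) = 3; s(4) = 5; s(5) = 28; s(6) = 17; s(7) = 17; s(8) = 6; s(9) = 15; s(10) = 17; s(11) = 4; s(12) = 5; s(13) = 29; s(14) = 22; s(15) = 11; s(16) = 13; s(17) = 12; s(18) = 9; s(19) = 25; s(20) = 6; s(21) = 23; s(22) = 25; s(23) = 20; s(24) = 29; s(25) = 5; s(26) = 22; s(27) = 19; s(28) = 21; s(29) = 28; s(30) = 1; s(31) = 1; s(32) = 6; s(33) = 31; s(34) = 1; s(35) = 4; s(36) = 21; s(37) = 13; s(38) = 22; s(39) = 27; s(40) = 29; s(41) = 12; s(42) = 25; s(43) = 9; s(44) = 6; s(45) = 7; s(46) = 9; s(47) = 20; s(48) = 13; s(49) = 21; s(50) = 22.
The sequence repeats with period 48.
So s(1104) = s(1 + ((1104-1) mod 48)) = s(48) = 13.

13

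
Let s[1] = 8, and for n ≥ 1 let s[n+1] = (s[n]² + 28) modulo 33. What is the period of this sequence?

5

Computing terms: s[1] = 8; s[2] = 26; s[3] = 11; s[4] = 17; s[5] = 20; s[6] = 32; s[7] = 29; s[8] = 11.
Since s[8] = s[3] = 11, the sequence is eventually periodic: after a pre-period of length 2 it cycles with period 5.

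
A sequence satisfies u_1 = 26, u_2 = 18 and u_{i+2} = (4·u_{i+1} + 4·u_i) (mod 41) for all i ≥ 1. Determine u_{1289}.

Computing terms: u_1 = 26, u_2 = 18, u_3 = 12, u_4 = 38, u_5 = 36, u_6 = 9, u_7 = 16, u_8 = 18, u_9 = 13, u_{10} = 1, u_{11} = 15, u_{12} = 23, u_{13} = 29, u_{14} = 3, u_{15} = 5, u_{16} = 32, u_{17} = 25, u_{18} = 23, u_{19} = 28, u_{20} = 40, u_{21} = 26, u_{22} = 18.
The sequence repeats with period 20.
(1289 - 1) mod 20 = 8, so u_{1289} = u_9 = 13.

13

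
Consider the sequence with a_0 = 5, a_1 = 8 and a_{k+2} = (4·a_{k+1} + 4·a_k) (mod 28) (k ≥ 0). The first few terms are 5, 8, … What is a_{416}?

24

a_0 = 5, a_1 = 8, a_2 = 24, a_3 = 16, a_4 = 20, a_5 = 4, a_6 = 12, a_7 = 8, a_8 = 24.
Since (a_7, a_8) = (a_1, a_2) = (8, 24) (two consecutive terms determine the rest), the sequence is eventually periodic: after a pre-period of length 1 it cycles with period 6.
For k ≥ 1, a_k depends only on (k - 1) mod 6. (416 - 1) mod 6 = 1, so a_{416} = a_2 = 24.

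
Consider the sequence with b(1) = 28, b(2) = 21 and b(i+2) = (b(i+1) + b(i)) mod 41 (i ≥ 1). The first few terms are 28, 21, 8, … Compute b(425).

4

Listing terms: b(1) = 28; b(2) = 21; b(3) = 8; b(4) = 29; b(5) = 37; b(6) = 25; b(7) = 21; b(8) = 5; b(9) = 26; b(10) = 31; b(11) = 16; b(12) = 6; b(13) = 22; b(14) = 28; b(15) = 9; b(16) = 37; b(17) = 5; b(18) = 1; b(19) = 6; b(20) = 7; b(21) = 13; b(22) = 20; b(23) = 33; b(24) = 12; b(25) = 4; b(26) = 16; b(27) = 20; b(28) = 36; b(29) = 15; b(30) = 10; b(31) = 25; b(32) = 35; b(33) = 19; b(34) = 13; b(35) = 32; b(36) = 4; b(37) = 36; b(38) = 40; b(39) = 35; b(40) = 34; b(41) = 28; b(42) = 21.
The sequence repeats with period 40.
So b(425) = b(1 + ((425-1) mod 40)) = b(25) = 4.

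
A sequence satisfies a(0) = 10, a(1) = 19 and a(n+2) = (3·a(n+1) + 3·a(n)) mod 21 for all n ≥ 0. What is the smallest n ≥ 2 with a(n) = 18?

We have a(0) = 10,  a(1) = 19,  a(2) = 3,  a(3) = 3,  a(4) = 18,  a(5) = 0,  a(6) = 12,  a(7) = 15,  a(8) = 18,  a(9) = 15,  a(10) = 15,  a(11) = 6,  a(12) = 0,  a(13) = 18,  a(14) = 12,  a(15) = 6,  a(16) = 12,  a(17) = 12,  a(18) = 9,  a(19) = 0,  a(20) = 6,  a(21) = 18,  a(22) = 9,  a(23) = 18,  a(24) = 18,  a(25) = 3,  a(26) = 0,  a(27) = 9,  a(28) = 6,  a(29) = 3,  a(30) = 6,  a(31) = 6,  a(32) = 15,  a(33) = 0,  a(34) = 3,  a(35) = 9,  a(36) = 15,  a(37) = 9,  a(38) = 9,  a(39) = 12,  a(40) = 0,  a(41) = 15,  a(42) = 3,  a(43) = 12,  a(44) = 3,  a(45) = 3.
Since (a(44), a(45)) = (a(2), a(3)) = (3, 3) (two consecutive terms determine the rest), the sequence is eventually periodic: after a pre-period of length 2 it cycles with period 42.
The value 18 first appears (with n ≥ 2) at a(4).

4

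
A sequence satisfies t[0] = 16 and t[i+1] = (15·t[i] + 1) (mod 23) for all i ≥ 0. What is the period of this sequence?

t[0] = 16,  t[1] = 11,  t[2] = 5,  t[3] = 7,  t[4] = 14,  t[5] = 4,  t[6] = 15,  t[7] = 19,  t[8] = 10,  t[9] = 13,  t[10] = 12,  t[11] = 20,  t[12] = 2,  t[13] = 8,  t[14] = 6,  t[15] = 22,  t[16] = 9,  t[17] = 21,  t[18] = 17,  t[19] = 3,  t[20] = 0,  t[21] = 1,  t[22] = 16.
Since t[22] = t[0] = 16, the sequence is periodic with period 22.

22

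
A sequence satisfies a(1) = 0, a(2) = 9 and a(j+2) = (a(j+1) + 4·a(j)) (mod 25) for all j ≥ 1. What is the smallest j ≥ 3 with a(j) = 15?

22

Computing terms: a(1) = 0,  a(2) = 9,  a(3) = 9,  a(4) = 20,  a(5) = 6,  a(6) = 11,  a(7) = 10,  a(8) = 4,  a(9) = 19,  a(10) = 10,  a(11) = 11,  a(12) = 1,  a(13) = 20,  a(14) = 24,  a(15) = 4,  a(16) = 0,  a(17) = 16,  a(18) = 16,  a(19) = 5,  a(20) = 19,  a(21) = 14,  a(22) = 15,  a(23) = 21,  a(24) = 6,  a(25) = 15,  a(26) = 14,  a(27) = 24,  a(28) = 5,  a(29) = 1,  a(30) = 21,  a(31) = 0,  a(32) = 9.
The sequence repeats with period 30.
The value 15 first appears (with j ≥ 3) at a(22).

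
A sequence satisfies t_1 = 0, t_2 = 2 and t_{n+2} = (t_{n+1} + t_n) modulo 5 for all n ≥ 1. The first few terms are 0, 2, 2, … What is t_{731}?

Listing terms: t_1 = 0, t_2 = 2, t_3 = 2, t_4 = 4, t_5 = 1, t_6 = 0, t_7 = 1, t_8 = 1, t_9 = 2, t_{10} = 3, t_{11} = 0, t_{12} = 3, t_{13} = 3, t_{14} = 1, t_{15} = 4, t_{16} = 0, t_{17} = 4, t_{18} = 4, t_{19} = 3, t_{20} = 2, t_{21} = 0, t_{22} = 2.
The sequence repeats with period 20.
(731 - 1) mod 20 = 10, so t_{731} = t_{11} = 0.

0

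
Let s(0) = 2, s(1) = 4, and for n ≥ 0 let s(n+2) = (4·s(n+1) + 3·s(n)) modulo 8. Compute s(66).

6

We have s(0) = 2,  s(1) = 4,  s(2) = 6,  s(3) = 4,  s(4) = 2,  s(5) = 4.
The sequence repeats with period 4.
(66 - 0) mod 4 = 2, so s(66) = s(2) = 6.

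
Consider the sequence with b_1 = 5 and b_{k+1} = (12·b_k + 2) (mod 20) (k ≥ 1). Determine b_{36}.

14

Computing terms: b_1 = 5,  b_2 = 2,  b_3 = 6,  b_4 = 14,  b_5 = 10,  b_6 = 2.
Since b_6 = b_2 = 2, the sequence is eventually periodic: after a pre-period of length 1 it cycles with period 4.
For k ≥ 2, b_k depends only on (k - 2) mod 4. (36 - 2) mod 4 = 2, so b_{36} = b_4 = 14.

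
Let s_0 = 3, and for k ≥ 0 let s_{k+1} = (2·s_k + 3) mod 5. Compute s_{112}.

3

We have s_0 = 3,  s_1 = 4,  s_2 = 1,  s_3 = 0,  s_4 = 3.
The sequence repeats with period 4.
(112 - 0) mod 4 = 0, so s_{112} = s_0 = 3.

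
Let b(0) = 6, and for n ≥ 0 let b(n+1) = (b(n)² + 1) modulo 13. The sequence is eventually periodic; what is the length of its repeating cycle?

Computing terms: b(0) = 6,  b(1) = 11,  b(2) = 5,  b(3) = 0,  b(4) = 1,  b(5) = 2,  b(6) = 5.
Since b(6) = b(2) = 5, the sequence is eventually periodic: after a pre-period of length 2 it cycles with period 4.

4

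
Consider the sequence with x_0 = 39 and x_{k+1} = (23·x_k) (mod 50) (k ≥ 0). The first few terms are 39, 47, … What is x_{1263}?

13

Computing terms: x_0 = 39; x_1 = 47; x_2 = 31; x_3 = 13; x_4 = 49; x_5 = 27; x_6 = 21; x_7 = 33; x_8 = 9; x_9 = 7; x_{10} = 11; x_{11} = 3; x_{12} = 19; x_{13} = 37; x_{14} = 1; x_{15} = 23; x_{16} = 29; x_{17} = 17; x_{18} = 41; x_{19} = 43; x_{20} = 39.
Since x_{20} = x_0 = 39, the sequence is periodic with period 20.
(1263 - 0) mod 20 = 3, so x_{1263} = x_3 = 13.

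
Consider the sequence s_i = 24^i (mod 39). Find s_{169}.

Computing terms: s_0 = 1; s_1 = 24; s_2 = 30; s_3 = 18; s_4 = 3; s_5 = 33; s_6 = 12; s_7 = 15; s_8 = 9; s_9 = 21; s_{10} = 36; s_{11} = 6; s_{12} = 27; s_{13} = 24.
Since s_{13} = s_1 = 24, the sequence is eventually periodic: after a pre-period of length 1 it cycles with period 12.
For i ≥ 1, s_i depends only on (i - 1) mod 12. (169 - 1) mod 12 = 0, so s_{169} = s_1 = 24.

24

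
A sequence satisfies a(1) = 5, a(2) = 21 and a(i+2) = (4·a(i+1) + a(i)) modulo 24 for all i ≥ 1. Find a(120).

1

We have a(1) = 5,  a(2) = 21,  a(3) = 17,  a(4) = 17,  a(5) = 13,  a(6) = 21,  a(7) = 1,  a(8) = 1,  a(9) = 5,  a(10) = 21.
The sequence repeats with period 8.
So a(120) = a(1 + ((120-1) mod 8)) = a(8) = 1.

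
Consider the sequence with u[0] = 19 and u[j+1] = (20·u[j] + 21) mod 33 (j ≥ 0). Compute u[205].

8

Computing terms: u[0] = 19,  u[1] = 5,  u[2] = 22,  u[3] = 32,  u[4] = 1,  u[5] = 8,  u[6] = 16,  u[7] = 11,  u[8] = 10,  u[9] = 23,  u[10] = 19.
Since u[10] = u[0] = 19, the sequence is periodic with period 10.
(205 - 0) mod 10 = 5, so u[205] = u[5] = 8.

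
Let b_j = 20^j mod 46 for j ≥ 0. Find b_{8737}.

b_0 = 1,  b_1 = 20,  b_2 = 32,  b_3 = 42,  b_4 = 12,  b_5 = 10,  b_6 = 16,  b_7 = 44,  b_8 = 6,  b_9 = 28,  b_{10} = 8,  b_{11} = 22,  b_{12} = 26,  b_{13} = 14,  b_{14} = 4,  b_{15} = 34,  b_{16} = 36,  b_{17} = 30,  b_{18} = 2,  b_{19} = 40,  b_{20} = 18,  b_{21} = 38,  b_{22} = 24,  b_{23} = 20.
Since b_{23} = b_1 = 20, the sequence is eventually periodic: after a pre-period of length 1 it cycles with period 22.
For j ≥ 1, b_j depends only on (j - 1) mod 22. (8737 - 1) mod 22 = 2, so b_{8737} = b_3 = 42.

42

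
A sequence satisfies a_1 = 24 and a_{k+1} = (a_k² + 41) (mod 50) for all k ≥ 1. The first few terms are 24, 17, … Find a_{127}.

Computing terms: a_1 = 24; a_2 = 17; a_3 = 30; a_4 = 41; a_5 = 22; a_6 = 25; a_7 = 16; a_8 = 47; a_9 = 0; a_{10} = 41.
Since a_{10} = a_4 = 41, the sequence is eventually periodic: after a pre-period of length 3 it cycles with period 6.
For k ≥ 4, a_k depends only on (k - 4) mod 6. (127 - 4) mod 6 = 3, so a_{127} = a_7 = 16.

16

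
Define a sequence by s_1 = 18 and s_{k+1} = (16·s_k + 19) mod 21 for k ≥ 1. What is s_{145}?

18

We have s_1 = 18,  s_2 = 13,  s_3 = 17,  s_4 = 18.
Since s_4 = s_1 = 18, the sequence is periodic with period 3.
(145 - 1) mod 3 = 0, so s_{145} = s_1 = 18.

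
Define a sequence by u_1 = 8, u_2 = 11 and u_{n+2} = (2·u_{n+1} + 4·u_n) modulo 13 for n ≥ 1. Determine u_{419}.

We have u_1 = 8, u_2 = 11, u_3 = 2, u_4 = 9, u_5 = 0, u_6 = 10, u_7 = 7, u_8 = 2, u_9 = 6, u_{10} = 7, u_{11} = 12, u_{12} = 0, u_{13} = 9, u_{14} = 5, u_{15} = 7, u_{16} = 8, u_{17} = 5, u_{18} = 3, u_{19} = 0, u_{20} = 12, u_{21} = 11, u_{22} = 5, u_{23} = 2, u_{24} = 11, u_{25} = 4, u_{26} = 0, u_{27} = 3, u_{28} = 6, u_{29} = 11, u_{30} = 7, u_{31} = 6, u_{32} = 1, u_{33} = 0, u_{34} = 4, u_{35} = 8, u_{36} = 6, u_{37} = 5, u_{38} = 8, u_{39} = 10, u_{40} = 0, u_{41} = 1, u_{42} = 2, u_{43} = 8, u_{44} = 11.
Since (u_{43}, u_{44}) = (u_1, u_2) = (8, 11) (two consecutive terms determine the rest), the sequence is periodic with period 42.
(419 - 1) mod 42 = 40, so u_{419} = u_{41} = 1.

1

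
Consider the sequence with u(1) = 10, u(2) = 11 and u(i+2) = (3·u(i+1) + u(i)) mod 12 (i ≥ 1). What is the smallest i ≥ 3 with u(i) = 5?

6

Computing terms: u(1) = 10; u(2) = 11; u(3) = 7; u(4) = 8; u(5) = 7; u(6) = 5; u(7) = 10; u(8) = 11.
The sequence repeats with period 6.
The value 5 first appears (with i ≥ 3) at u(6).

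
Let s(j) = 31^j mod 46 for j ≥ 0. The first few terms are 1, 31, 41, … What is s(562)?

We have s(0) = 1; s(1) = 31; s(2) = 41; s(3) = 29; s(4) = 25; s(5) = 39; s(6) = 13; s(7) = 35; s(8) = 27; s(9) = 9; s(10) = 3; s(11) = 1.
Since s(11) = s(0) = 1, the sequence is periodic with period 11.
(562 - 0) mod 11 = 1, so s(562) = s(1) = 31.

31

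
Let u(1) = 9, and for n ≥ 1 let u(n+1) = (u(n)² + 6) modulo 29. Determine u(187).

26

Listing terms: u(1) = 9,  u(2) = 0,  u(3) = 6,  u(4) = 13,  u(5) = 1,  u(6) = 7,  u(7) = 26,  u(8) = 15,  u(9) = 28,  u(10) = 7.
Since u(10) = u(6) = 7, the sequence is eventually periodic: after a pre-period of length 5 it cycles with period 4.
For n ≥ 6, u(n) depends only on (n - 6) mod 4. (187 - 6) mod 4 = 1, so u(187) = u(7) = 26.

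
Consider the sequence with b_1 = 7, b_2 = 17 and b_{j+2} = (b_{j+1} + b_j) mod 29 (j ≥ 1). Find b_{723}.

13

We have b_1 = 7,  b_2 = 17,  b_3 = 24,  b_4 = 12,  b_5 = 7,  b_6 = 19,  b_7 = 26,  b_8 = 16,  b_9 = 13,  b_{10} = 0,  b_{11} = 13,  b_{12} = 13,  b_{13} = 26,  b_{14} = 10,  b_{15} = 7,  b_{16} = 17.
The sequence repeats with period 14.
So b_{723} = b_{1 + ((723-1) mod 14)} = b_9 = 13.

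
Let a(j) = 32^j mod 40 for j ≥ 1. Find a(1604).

We have a(1) = 32,  a(2) = 24,  a(3) = 8,  a(4) = 16,  a(5) = 32.
The sequence repeats with period 4.
(1604 - 1) mod 4 = 3, so a(1604) = a(4) = 16.

16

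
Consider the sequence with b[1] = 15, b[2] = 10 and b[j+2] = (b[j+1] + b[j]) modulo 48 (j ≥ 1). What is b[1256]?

10

Listing terms: b[1] = 15, b[2] = 10, b[3] = 25, b[4] = 35, b[5] = 12, b[6] = 47, b[7] = 11, b[8] = 10, b[9] = 21, b[10] = 31, b[11] = 4, b[12] = 35, b[13] = 39, b[14] = 26, b[15] = 17, b[16] = 43, b[17] = 12, b[18] = 7, b[19] = 19, b[20] = 26, b[21] = 45, b[22] = 23, b[23] = 20, b[24] = 43, b[25] = 15, b[26] = 10.
The sequence repeats with period 24.
(1256 - 1) mod 24 = 7, so b[1256] = b[8] = 10.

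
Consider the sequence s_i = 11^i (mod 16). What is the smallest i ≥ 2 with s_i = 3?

3

s_1 = 11; s_2 = 9; s_3 = 3; s_4 = 1; s_5 = 11.
Since s_5 = s_1 = 11, the sequence is periodic with period 4.
The value 3 first appears (with i ≥ 2) at s_3.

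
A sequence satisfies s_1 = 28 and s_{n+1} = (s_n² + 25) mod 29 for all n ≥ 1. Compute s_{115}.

25

Listing terms: s_1 = 28, s_2 = 26, s_3 = 5, s_4 = 21, s_5 = 2, s_6 = 0, s_7 = 25, s_8 = 12, s_9 = 24, s_{10} = 21.
Since s_{10} = s_4 = 21, the sequence is eventually periodic: after a pre-period of length 3 it cycles with period 6.
For n ≥ 4, s_n depends only on (n - 4) mod 6. (115 - 4) mod 6 = 3, so s_{115} = s_7 = 25.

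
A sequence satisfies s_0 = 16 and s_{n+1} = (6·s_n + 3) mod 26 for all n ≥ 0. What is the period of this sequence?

12

s_0 = 16,  s_1 = 21,  s_2 = 25,  s_3 = 23,  s_4 = 11,  s_5 = 17,  s_6 = 1,  s_7 = 9,  s_8 = 5,  s_9 = 7,  s_{10} = 19,  s_{11} = 13,  s_{12} = 3,  s_{13} = 21.
Since s_{13} = s_1 = 21, the sequence is eventually periodic: after a pre-period of length 1 it cycles with period 12.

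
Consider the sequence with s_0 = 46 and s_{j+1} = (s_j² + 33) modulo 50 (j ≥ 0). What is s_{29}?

Computing terms: s_0 = 46; s_1 = 49; s_2 = 34; s_3 = 39; s_4 = 4; s_5 = 49.
Since s_5 = s_1 = 49, the sequence is eventually periodic: after a pre-period of length 1 it cycles with period 4.
For j ≥ 1, s_j depends only on (j - 1) mod 4. (29 - 1) mod 4 = 0, so s_{29} = s_1 = 49.

49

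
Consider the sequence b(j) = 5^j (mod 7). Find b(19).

5

Computing terms: b(1) = 5; b(2) = 4; b(3) = 6; b(4) = 2; b(5) = 3; b(6) = 1; b(7) = 5.
Since b(7) = b(1) = 5, the sequence is periodic with period 6.
(19 - 1) mod 6 = 0, so b(19) = b(1) = 5.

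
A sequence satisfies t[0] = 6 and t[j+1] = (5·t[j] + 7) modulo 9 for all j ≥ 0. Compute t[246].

6

We have t[0] = 6, t[1] = 1, t[2] = 3, t[3] = 4, t[4] = 0, t[5] = 7, t[6] = 6.
The sequence repeats with period 6.
(246 - 0) mod 6 = 0, so t[246] = t[0] = 6.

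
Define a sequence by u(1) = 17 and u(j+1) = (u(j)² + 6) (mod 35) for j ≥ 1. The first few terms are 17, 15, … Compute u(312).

u(1) = 17, u(2) = 15, u(3) = 21, u(4) = 27, u(5) = 0, u(6) = 6, u(7) = 7, u(8) = 20, u(9) = 21.
Since u(9) = u(3) = 21, the sequence is eventually periodic: after a pre-period of length 2 it cycles with period 6.
For j ≥ 3, u(j) depends only on (j - 3) mod 6. (312 - 3) mod 6 = 3, so u(312) = u(6) = 6.

6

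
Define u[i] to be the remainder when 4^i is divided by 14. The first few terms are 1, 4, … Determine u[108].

8

Computing terms: u[0] = 1,  u[1] = 4,  u[2] = 2,  u[3] = 8,  u[4] = 4.
Since u[4] = u[1] = 4, the sequence is eventually periodic: after a pre-period of length 1 it cycles with period 3.
For i ≥ 1, u[i] depends only on (i - 1) mod 3. (108 - 1) mod 3 = 2, so u[108] = u[3] = 8.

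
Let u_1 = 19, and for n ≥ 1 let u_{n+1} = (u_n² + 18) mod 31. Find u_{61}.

Listing terms: u_1 = 19, u_2 = 7, u_3 = 5, u_4 = 12, u_5 = 7.
Since u_5 = u_2 = 7, the sequence is eventually periodic: after a pre-period of length 1 it cycles with period 3.
For n ≥ 2, u_n depends only on (n - 2) mod 3. (61 - 2) mod 3 = 2, so u_{61} = u_4 = 12.

12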